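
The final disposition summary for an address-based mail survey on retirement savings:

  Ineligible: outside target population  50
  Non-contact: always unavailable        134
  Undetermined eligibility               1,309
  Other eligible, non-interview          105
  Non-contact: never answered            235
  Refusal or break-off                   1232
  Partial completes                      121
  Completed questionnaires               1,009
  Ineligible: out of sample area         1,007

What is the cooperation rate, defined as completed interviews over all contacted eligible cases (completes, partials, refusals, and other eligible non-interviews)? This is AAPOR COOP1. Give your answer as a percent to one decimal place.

Non-contacts = 235 + 134 = 369
Screened out, ineligible = 50 + 1007 = 1057
Num → 1009
Base → 1009 + 121 + 1232 + 105 = 2467
COOP1 = 1009 / 2467 = 0.4090

40.9%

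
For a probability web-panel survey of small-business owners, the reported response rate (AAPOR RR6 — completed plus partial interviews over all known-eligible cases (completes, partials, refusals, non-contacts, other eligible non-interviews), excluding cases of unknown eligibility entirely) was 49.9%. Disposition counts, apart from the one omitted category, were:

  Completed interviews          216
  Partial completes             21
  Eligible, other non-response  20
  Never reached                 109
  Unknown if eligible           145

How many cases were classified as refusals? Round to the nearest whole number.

109

Top → 216 + 21 = 237
RR6 = 237 / D = 0.499
D = 237 / 0.499 = 474.9
Remaining denominator categories sum to 366
refusals = 474.9 − 366 ≈ 109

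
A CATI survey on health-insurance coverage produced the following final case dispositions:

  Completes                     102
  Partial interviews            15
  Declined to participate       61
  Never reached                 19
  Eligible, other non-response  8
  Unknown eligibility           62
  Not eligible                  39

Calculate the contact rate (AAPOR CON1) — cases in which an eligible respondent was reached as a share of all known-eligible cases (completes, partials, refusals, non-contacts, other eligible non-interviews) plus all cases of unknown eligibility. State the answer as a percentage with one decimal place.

Num = 102 + 15 + 61 + 8 = 186
Denominator = 102 + 15 + 61 + 19 + 8 + 62 = 267
CON1 = 186 / 267 = 0.6966

69.7%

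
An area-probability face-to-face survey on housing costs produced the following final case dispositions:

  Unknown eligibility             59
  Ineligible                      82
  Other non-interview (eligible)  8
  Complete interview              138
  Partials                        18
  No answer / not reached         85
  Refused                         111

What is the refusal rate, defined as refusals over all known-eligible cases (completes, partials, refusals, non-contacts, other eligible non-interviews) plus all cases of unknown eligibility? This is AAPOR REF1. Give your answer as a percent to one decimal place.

Numerator = 111
Denom = 138 + 18 + 111 + 85 + 8 + 59 = 419
REF1 = 111 / 419 = 0.2649

26.5%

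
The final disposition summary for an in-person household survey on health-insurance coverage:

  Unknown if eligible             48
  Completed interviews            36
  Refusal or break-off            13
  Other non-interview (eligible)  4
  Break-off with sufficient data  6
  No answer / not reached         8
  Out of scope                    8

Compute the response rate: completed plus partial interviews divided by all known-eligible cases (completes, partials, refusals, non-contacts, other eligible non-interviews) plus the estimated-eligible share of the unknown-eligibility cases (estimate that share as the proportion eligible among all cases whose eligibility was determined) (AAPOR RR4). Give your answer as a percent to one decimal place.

Top = 36 + 6 = 42
Determined eligible = 36 + 6 + 13 + 8 + 4 = 67
e = 67 / (67 + 8) = 67 / 75 = 0.8933
Estimated eligible among unknowns = 0.8933 × 48 = 42.88
Base = 67 + 42.88 = 109.88
RR4 = 42 / 109.88 = 0.3822

38.2%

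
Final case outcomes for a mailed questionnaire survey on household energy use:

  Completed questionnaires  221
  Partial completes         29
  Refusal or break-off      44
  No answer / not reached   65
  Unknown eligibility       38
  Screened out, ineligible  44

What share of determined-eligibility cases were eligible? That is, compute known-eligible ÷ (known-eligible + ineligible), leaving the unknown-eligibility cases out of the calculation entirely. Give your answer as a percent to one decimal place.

89.1%

Determined eligible: 221 + 29 + 44 + 65 = 359
e = 359 / (359 + 44) = 359 / 403 = 0.8908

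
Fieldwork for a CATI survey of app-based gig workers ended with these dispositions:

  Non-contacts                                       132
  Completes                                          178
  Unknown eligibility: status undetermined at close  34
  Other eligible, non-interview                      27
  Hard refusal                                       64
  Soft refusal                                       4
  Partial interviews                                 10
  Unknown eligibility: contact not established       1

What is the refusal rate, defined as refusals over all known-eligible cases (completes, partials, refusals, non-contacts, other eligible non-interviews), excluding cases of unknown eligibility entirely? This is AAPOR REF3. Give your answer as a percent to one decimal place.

Refusals = 64 + 4 = 68
Unknown eligibility = 1 + 34 = 35
Top: 68
Base: 178 + 10 + 68 + 132 + 27 = 415
REF3 = 68 / 415 = 0.1639

16.4%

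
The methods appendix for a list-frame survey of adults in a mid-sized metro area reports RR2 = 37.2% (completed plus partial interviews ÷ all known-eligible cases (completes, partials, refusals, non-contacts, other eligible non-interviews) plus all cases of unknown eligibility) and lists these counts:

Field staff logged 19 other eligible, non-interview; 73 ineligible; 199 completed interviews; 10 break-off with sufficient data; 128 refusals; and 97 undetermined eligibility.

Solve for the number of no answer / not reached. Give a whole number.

Num: 199 + 10 = 209
RR2 = 209 / D = 0.372
D = 209 / 0.372 = 561.8
Rest of base = 453
no answer / not reached = 561.8 − 453 ≈ 109

109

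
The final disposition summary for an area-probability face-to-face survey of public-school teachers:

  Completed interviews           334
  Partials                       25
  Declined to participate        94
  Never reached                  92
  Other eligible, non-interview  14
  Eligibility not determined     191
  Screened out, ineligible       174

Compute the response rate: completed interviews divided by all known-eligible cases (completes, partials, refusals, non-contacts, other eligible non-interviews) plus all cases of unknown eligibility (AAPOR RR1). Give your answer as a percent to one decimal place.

Num → 334
Denom → 334 + 25 + 94 + 92 + 14 + 191 = 750
RR1 = 334 / 750 = 0.4453

44.5%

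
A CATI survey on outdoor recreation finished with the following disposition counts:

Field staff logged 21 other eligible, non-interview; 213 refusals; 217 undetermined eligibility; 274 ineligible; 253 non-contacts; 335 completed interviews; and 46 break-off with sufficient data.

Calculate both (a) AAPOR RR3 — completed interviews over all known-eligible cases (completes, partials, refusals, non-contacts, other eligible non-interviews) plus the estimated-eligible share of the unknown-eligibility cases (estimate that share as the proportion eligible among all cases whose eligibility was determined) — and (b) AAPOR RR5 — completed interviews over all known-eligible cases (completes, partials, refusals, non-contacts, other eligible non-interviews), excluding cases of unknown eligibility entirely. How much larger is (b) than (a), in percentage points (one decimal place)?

6.2

Numerator = 335
Determined eligible = 335 + 46 + 213 + 253 + 21 = 868
e = 868 / (868 + 274) = 868 / 1142 = 0.7601
Eligible share of unknowns = 0.7601 × 217 = 164.94
Base = 868 + 164.94 = 1032.94
RR3 = 335 / 1032.94 = 0.3243
Base = 335 + 46 + 213 + 253 + 21 = 868
RR5 = 335 / 868 = 0.3859
Difference = 38.59 − 32.43 = 6.16 percentage points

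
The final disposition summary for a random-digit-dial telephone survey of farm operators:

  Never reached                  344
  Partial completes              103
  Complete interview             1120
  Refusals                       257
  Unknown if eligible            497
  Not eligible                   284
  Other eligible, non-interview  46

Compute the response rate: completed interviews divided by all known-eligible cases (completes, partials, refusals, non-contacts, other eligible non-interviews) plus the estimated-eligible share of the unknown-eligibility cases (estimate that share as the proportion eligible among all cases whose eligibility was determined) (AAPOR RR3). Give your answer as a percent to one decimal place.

48.7%

Num: 1120
Known eligible: 1120 + 103 + 257 + 344 + 46 = 1870
e = 1870 / (1870 + 284) = 1870 / 2154 = 0.8682
Estimated eligible among unknowns: 0.8682 × 497 = 431.50
Denominator: 1870 + 431.50 = 2301.50
RR3 = 1120 / 2301.50 = 0.4866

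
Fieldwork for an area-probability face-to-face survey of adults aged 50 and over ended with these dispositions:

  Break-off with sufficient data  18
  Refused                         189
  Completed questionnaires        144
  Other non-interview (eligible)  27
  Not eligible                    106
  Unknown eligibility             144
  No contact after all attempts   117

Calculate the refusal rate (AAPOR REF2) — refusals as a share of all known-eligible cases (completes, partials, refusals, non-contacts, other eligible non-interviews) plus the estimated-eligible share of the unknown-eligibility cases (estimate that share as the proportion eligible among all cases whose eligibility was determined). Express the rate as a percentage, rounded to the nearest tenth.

30.8%

Numerator → 189
Known eligible → 144 + 18 + 189 + 117 + 27 = 495
e = 495 / (495 + 106) = 495 / 601 = 0.8236
Eligible share of unknowns → 0.8236 × 144 = 118.60
Denominator → 495 + 118.60 = 613.60
REF2 = 189 / 613.60 = 0.3080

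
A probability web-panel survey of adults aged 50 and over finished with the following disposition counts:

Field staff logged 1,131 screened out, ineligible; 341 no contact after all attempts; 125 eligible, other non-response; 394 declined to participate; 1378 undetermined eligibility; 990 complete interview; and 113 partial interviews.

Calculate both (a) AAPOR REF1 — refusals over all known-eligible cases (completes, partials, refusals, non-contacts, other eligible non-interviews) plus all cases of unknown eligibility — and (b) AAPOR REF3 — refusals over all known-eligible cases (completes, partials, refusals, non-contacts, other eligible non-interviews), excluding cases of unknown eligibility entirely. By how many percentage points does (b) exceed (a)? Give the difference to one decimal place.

Top: 394
Denom: 990 + 113 + 394 + 341 + 125 + 1378 = 3341
REF1 = 394 / 3341 = 0.1179
Denom: 990 + 113 + 394 + 341 + 125 = 1963
REF3 = 394 / 1963 = 0.2007
Difference = 20.07 − 11.79 = 8.28 percentage points

8.3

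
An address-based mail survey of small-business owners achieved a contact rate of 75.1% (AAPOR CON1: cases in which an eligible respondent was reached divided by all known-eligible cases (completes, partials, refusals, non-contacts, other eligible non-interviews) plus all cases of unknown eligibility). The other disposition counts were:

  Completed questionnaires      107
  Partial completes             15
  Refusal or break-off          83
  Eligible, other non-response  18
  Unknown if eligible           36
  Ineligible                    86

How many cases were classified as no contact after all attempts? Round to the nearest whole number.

Num: 107 + 15 + 83 + 18 = 223
CON1 = 223 / D = 0.751
D = 223 / 0.751 = 296.9
Other denominator terms total 259
no contact after all attempts = 296.9 − 259 ≈ 38

38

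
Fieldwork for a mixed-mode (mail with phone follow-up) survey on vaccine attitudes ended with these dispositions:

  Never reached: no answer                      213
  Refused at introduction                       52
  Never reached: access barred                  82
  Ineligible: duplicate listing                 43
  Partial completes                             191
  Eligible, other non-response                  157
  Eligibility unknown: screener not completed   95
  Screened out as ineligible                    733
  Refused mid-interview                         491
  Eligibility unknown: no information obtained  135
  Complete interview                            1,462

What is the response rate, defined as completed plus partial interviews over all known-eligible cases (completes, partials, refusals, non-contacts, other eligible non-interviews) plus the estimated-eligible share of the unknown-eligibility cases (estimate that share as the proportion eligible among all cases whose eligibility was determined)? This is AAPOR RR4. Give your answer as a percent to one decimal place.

58.5%

Declined to participate = 52 + 491 = 543
Non-contacts = 213 + 82 = 295
Unknown if eligible = 95 + 135 = 230
Not eligible = 733 + 43 = 776
Top: 1462 + 191 = 1653
Eligible (known): 1462 + 191 + 543 + 295 + 157 = 2648
e = 2648 / (2648 + 776) = 2648 / 3424 = 0.7734
e × U: 0.7734 × 230 = 177.88
Base: 2648 + 177.88 = 2825.88
RR4 = 1653 / 2825.88 = 0.5850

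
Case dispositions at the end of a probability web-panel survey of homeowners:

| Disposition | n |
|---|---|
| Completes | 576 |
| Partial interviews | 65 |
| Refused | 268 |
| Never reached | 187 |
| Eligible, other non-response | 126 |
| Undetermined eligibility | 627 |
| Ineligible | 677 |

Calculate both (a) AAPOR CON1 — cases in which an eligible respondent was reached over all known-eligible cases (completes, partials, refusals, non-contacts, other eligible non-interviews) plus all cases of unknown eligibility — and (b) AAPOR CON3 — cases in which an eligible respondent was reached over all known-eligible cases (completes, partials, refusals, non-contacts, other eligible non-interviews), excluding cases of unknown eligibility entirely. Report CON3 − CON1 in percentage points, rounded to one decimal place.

Top → 576 + 65 + 268 + 126 = 1035
Denom → 576 + 65 + 268 + 187 + 126 + 627 = 1849
CON1 = 1035 / 1849 = 0.5598
Denom → 576 + 65 + 268 + 187 + 126 = 1222
CON3 = 1035 / 1222 = 0.8470
Difference = 84.70 − 55.98 = 28.72 percentage points

28.7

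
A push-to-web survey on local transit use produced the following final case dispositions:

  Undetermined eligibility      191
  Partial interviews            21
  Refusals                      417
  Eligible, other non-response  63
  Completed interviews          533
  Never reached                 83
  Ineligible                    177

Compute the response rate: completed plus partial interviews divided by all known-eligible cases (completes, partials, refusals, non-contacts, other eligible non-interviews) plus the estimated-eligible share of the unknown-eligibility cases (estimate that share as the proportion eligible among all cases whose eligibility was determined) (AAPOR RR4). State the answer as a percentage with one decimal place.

43.2%

Top = 533 + 21 = 554
Known eligible = 533 + 21 + 417 + 83 + 63 = 1117
e = 1117 / (1117 + 177) = 1117 / 1294 = 0.8632
Estimated eligible among unknowns = 0.8632 × 191 = 164.87
Denominator = 1117 + 164.87 = 1281.87
RR4 = 554 / 1281.87 = 0.4322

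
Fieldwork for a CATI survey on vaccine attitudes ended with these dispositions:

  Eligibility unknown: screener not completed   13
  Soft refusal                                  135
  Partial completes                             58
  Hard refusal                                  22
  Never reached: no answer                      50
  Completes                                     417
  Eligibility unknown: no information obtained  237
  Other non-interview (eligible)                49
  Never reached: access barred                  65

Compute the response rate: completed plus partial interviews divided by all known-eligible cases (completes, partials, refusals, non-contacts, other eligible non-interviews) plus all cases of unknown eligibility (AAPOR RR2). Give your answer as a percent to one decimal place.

45.4%

Refused = 22 + 135 = 157
Never reached = 50 + 65 = 115
Undetermined eligibility = 13 + 237 = 250
Top → 417 + 58 = 475
Denom → 417 + 58 + 157 + 115 + 49 + 250 = 1046
RR2 = 475 / 1046 = 0.4541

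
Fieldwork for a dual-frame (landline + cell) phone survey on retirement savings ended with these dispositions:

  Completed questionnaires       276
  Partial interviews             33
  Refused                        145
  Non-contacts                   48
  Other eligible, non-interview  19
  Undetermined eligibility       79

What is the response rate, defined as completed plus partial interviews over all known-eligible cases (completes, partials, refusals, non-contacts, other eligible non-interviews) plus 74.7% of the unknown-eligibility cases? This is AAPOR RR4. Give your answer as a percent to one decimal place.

53.3%

Top → 276 + 33 = 309
Determined eligible → 276 + 33 + 145 + 48 + 19 = 521
Estimated eligible among unknowns → 0.7470 × 79 = 59.01
Base → 521 + 59.01 = 580.01
RR4 = 309 / 580.01 = 0.5327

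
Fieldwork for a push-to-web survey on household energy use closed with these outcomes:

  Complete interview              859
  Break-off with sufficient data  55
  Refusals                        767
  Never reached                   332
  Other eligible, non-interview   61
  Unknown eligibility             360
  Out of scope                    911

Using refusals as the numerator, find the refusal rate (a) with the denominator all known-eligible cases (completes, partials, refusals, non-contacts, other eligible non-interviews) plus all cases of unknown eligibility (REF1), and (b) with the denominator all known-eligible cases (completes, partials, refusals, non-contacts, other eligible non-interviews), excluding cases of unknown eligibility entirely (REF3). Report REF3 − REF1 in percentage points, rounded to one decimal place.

Numerator → 767
Denom → 859 + 55 + 767 + 332 + 61 + 360 = 2434
REF1 = 767 / 2434 = 0.3151
Denom → 859 + 55 + 767 + 332 + 61 = 2074
REF3 = 767 / 2074 = 0.3698
Difference = 36.98 − 31.51 = 5.47 percentage points

5.5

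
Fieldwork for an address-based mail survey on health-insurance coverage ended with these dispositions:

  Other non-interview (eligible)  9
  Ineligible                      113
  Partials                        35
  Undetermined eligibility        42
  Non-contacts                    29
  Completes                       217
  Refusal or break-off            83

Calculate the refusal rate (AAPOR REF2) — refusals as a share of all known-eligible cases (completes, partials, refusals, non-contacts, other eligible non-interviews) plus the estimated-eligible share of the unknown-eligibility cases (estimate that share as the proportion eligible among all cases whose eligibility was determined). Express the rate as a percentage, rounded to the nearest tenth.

20.5%

Top → 83
Eligible (known) → 217 + 35 + 83 + 29 + 9 = 373
e = 373 / (373 + 113) = 373 / 486 = 0.7675
Estimated eligible among unknowns → 0.7675 × 42 = 32.23
Base → 373 + 32.23 = 405.23
REF2 = 83 / 405.23 = 0.2048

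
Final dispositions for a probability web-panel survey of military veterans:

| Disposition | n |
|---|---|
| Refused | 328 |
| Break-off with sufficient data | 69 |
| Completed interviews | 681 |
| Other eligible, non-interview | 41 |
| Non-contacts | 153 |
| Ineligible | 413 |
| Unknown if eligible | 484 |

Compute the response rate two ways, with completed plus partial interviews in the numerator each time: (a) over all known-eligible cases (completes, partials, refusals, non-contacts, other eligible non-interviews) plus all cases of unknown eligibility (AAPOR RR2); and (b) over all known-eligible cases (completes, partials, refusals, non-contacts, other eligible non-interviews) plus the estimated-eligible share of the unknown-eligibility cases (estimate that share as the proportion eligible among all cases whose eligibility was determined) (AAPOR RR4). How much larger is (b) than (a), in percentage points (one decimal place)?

3.1

Numerator: 681 + 69 = 750
Denom: 681 + 69 + 328 + 153 + 41 + 484 = 1756
RR2 = 750 / 1756 = 0.4271
Known eligible: 681 + 69 + 328 + 153 + 41 = 1272
e = 1272 / (1272 + 413) = 1272 / 1685 = 0.7549
Estimated eligible among unknowns: 0.7549 × 484 = 365.37
Denom: 1272 + 365.37 = 1637.37
RR4 = 750 / 1637.37 = 0.4581
Difference = 45.81 − 42.71 = 3.10 percentage points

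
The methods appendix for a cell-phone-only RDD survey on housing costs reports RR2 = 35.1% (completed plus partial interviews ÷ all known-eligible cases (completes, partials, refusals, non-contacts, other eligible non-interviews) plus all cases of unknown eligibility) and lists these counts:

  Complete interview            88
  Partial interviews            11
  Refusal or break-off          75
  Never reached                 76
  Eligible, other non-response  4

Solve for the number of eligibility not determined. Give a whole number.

28

Numerator: 88 + 11 = 99
RR2 = 99 / D = 0.351
D = 99 / 0.351 = 282.1
Other denominator terms total 254
eligibility not determined = 282.1 − 254 ≈ 28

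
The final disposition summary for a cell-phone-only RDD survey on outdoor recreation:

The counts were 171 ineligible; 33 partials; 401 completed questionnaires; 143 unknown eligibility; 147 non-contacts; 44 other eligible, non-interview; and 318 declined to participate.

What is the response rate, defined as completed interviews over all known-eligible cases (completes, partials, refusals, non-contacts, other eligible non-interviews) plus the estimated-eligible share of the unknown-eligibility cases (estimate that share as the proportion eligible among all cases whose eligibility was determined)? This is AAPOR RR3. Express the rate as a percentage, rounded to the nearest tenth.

Num: 401
Known eligible: 401 + 33 + 318 + 147 + 44 = 943
e = 943 / (943 + 171) = 943 / 1114 = 0.8465
e × U: 0.8465 × 143 = 121.05
Denominator: 943 + 121.05 = 1064.05
RR3 = 401 / 1064.05 = 0.3769

37.7%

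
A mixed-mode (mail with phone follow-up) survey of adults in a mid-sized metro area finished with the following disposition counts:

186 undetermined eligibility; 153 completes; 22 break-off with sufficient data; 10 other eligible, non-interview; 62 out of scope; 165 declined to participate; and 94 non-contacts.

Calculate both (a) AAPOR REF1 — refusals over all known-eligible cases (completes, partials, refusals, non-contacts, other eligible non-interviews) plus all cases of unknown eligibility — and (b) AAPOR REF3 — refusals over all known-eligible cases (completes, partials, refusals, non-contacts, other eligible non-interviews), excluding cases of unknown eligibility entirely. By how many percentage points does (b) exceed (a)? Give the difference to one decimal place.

11.0

Numerator: 165
Base: 153 + 22 + 165 + 94 + 10 + 186 = 630
REF1 = 165 / 630 = 0.2619
Base: 153 + 22 + 165 + 94 + 10 = 444
REF3 = 165 / 444 = 0.3716
Difference = 37.16 − 26.19 = 10.97 percentage points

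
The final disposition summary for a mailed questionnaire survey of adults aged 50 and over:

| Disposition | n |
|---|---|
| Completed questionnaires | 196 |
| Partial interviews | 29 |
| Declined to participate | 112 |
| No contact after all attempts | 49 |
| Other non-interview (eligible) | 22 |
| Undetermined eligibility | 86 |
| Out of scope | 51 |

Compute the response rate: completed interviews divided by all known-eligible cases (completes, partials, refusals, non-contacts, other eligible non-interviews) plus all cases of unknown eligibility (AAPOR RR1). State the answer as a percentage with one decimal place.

39.7%

Top: 196
Denominator: 196 + 29 + 112 + 49 + 22 + 86 = 494
RR1 = 196 / 494 = 0.3968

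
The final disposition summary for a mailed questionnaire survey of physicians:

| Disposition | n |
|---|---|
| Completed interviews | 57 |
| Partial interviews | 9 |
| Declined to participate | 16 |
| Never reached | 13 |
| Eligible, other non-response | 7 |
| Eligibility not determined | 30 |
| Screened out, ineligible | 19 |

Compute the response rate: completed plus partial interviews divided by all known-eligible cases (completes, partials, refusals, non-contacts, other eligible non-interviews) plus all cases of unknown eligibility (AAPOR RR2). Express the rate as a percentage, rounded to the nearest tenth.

Num = 57 + 9 = 66
Denominator = 57 + 9 + 16 + 13 + 7 + 30 = 132
RR2 = 66 / 132 = 0.5000

50.0%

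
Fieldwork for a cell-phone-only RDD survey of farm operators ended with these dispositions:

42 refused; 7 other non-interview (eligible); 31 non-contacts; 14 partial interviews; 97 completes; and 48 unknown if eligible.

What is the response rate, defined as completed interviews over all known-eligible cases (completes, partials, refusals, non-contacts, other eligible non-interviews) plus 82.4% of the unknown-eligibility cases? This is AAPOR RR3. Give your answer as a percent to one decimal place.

42.1%

Numerator = 97
Eligible (known) = 97 + 14 + 42 + 31 + 7 = 191
e × U = 0.8240 × 48 = 39.55
Denom = 191 + 39.55 = 230.55
RR3 = 97 / 230.55 = 0.4207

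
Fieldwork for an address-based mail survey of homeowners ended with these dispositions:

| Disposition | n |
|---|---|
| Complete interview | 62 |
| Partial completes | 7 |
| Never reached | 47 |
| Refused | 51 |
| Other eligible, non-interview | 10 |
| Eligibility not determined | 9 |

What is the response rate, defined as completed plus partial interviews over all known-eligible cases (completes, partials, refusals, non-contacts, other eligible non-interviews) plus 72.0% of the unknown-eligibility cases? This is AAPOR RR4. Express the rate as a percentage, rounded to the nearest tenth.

37.6%

Top → 62 + 7 = 69
Eligible (known) → 62 + 7 + 51 + 47 + 10 = 177
Estimated eligible among unknowns → 0.7200 × 9 = 6.48
Base → 177 + 6.48 = 183.48
RR4 = 69 / 183.48 = 0.3761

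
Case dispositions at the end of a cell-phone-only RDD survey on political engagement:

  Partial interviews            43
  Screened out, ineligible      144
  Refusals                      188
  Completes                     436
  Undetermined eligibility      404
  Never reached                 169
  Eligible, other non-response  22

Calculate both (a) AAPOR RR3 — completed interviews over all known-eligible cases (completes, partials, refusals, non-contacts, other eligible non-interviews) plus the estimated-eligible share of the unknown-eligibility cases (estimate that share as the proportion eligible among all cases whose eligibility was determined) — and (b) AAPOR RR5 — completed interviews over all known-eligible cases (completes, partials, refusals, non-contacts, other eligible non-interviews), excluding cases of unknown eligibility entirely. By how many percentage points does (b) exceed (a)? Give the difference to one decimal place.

Numerator → 436
Known eligible → 436 + 43 + 188 + 169 + 22 = 858
e = 858 / (858 + 144) = 858 / 1002 = 0.8563
e × U → 0.8563 × 404 = 345.95
Denom → 858 + 345.95 = 1203.95
RR3 = 436 / 1203.95 = 0.3621
Denom → 436 + 43 + 188 + 169 + 22 = 858
RR5 = 436 / 858 = 0.5082
Difference = 50.82 − 36.21 = 14.61 percentage points

14.6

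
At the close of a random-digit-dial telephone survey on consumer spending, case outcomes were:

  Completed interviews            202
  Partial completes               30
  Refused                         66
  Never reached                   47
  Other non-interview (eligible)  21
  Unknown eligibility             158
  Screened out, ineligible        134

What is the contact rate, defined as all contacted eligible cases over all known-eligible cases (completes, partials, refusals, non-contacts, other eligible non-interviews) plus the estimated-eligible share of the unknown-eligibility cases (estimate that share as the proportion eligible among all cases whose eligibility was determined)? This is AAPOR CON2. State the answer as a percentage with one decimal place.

66.2%

Num: 202 + 30 + 66 + 21 = 319
Eligible (known): 202 + 30 + 66 + 47 + 21 = 366
e = 366 / (366 + 134) = 366 / 500 = 0.7320
Estimated eligible among unknowns: 0.7320 × 158 = 115.66
Denom: 366 + 115.66 = 481.66
CON2 = 319 / 481.66 = 0.6623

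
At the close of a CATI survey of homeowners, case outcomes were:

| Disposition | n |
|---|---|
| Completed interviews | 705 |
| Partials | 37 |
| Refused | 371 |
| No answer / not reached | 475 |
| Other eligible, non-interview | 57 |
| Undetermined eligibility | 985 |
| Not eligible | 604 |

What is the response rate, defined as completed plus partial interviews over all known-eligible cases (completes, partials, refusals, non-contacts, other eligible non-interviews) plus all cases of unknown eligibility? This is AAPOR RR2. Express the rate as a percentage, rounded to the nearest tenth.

28.2%

Top = 705 + 37 = 742
Denom = 705 + 37 + 371 + 475 + 57 + 985 = 2630
RR2 = 742 / 2630 = 0.2821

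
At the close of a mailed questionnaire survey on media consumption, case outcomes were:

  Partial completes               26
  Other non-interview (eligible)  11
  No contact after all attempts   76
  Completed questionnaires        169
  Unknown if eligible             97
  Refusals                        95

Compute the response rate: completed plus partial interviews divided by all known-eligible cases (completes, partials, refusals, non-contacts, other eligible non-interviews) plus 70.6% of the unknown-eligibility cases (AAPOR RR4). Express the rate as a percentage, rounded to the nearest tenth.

Top = 169 + 26 = 195
Eligible (known) = 169 + 26 + 95 + 76 + 11 = 377
e × U = 0.7060 × 97 = 68.48
Denom = 377 + 68.48 = 445.48
RR4 = 195 / 445.48 = 0.4377

43.8%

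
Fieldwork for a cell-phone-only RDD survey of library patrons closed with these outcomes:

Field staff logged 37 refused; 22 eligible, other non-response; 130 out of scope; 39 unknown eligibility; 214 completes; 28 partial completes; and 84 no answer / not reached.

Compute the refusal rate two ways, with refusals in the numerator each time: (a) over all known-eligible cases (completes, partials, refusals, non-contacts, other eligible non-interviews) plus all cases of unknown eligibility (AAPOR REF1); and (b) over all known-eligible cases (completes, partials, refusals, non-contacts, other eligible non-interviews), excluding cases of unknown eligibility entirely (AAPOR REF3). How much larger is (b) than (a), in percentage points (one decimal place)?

Numerator → 37
Base → 214 + 28 + 37 + 84 + 22 + 39 = 424
REF1 = 37 / 424 = 0.0873
Base → 214 + 28 + 37 + 84 + 22 = 385
REF3 = 37 / 385 = 0.0961
Difference = 9.61 − 8.73 = 0.88 percentage points

0.9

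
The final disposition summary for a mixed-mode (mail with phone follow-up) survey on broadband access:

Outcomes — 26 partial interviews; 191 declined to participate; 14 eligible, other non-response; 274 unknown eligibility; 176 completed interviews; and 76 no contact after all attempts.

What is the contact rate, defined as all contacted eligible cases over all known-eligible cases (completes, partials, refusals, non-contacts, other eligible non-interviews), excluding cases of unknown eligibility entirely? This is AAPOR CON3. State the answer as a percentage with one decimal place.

84.3%

Num = 176 + 26 + 191 + 14 = 407
Denom = 176 + 26 + 191 + 76 + 14 = 483
CON3 = 407 / 483 = 0.8427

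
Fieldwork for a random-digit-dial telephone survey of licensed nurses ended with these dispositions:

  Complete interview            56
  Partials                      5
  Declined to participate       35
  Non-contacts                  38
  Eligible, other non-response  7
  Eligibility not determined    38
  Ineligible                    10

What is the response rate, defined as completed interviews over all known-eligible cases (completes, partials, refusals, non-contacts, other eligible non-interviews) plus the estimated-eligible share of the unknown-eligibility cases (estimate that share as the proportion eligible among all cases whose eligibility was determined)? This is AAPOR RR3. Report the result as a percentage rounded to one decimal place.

31.7%

Top = 56
Determined eligible = 56 + 5 + 35 + 38 + 7 = 141
e = 141 / (141 + 10) = 141 / 151 = 0.9338
e × U = 0.9338 × 38 = 35.48
Base = 141 + 35.48 = 176.48
RR3 = 56 / 176.48 = 0.3173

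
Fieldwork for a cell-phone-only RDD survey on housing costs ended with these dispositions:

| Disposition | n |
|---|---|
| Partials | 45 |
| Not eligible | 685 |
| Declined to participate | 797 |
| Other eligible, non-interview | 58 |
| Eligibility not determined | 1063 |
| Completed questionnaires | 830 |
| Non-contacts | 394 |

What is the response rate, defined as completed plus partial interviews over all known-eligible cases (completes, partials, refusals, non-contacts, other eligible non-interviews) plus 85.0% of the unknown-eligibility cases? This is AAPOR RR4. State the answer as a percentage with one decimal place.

28.9%

Top: 830 + 45 = 875
Eligible (known): 830 + 45 + 797 + 394 + 58 = 2124
Eligible share of unknowns: 0.8500 × 1063 = 903.55
Denom: 2124 + 903.55 = 3027.55
RR4 = 875 / 3027.55 = 0.2890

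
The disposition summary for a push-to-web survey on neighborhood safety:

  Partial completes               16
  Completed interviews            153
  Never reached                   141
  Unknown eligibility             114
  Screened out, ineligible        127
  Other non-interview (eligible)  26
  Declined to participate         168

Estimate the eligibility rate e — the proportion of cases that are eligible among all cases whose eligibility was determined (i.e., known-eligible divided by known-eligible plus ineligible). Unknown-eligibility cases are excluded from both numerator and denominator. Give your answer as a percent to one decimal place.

Known eligible: 153 + 16 + 168 + 141 + 26 = 504
e = 504 / (504 + 127) = 504 / 631 = 0.7987

79.9%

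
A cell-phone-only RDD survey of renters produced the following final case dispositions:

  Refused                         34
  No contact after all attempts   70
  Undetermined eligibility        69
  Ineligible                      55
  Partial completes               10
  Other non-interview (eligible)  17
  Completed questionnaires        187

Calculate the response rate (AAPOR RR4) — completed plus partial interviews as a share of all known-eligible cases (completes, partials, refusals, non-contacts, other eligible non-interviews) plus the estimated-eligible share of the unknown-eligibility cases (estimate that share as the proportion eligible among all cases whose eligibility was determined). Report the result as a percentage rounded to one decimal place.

52.3%

Top = 187 + 10 = 197
Determined eligible = 187 + 10 + 34 + 70 + 17 = 318
e = 318 / (318 + 55) = 318 / 373 = 0.8525
e × U = 0.8525 × 69 = 58.82
Denom = 318 + 58.82 = 376.82
RR4 = 197 / 376.82 = 0.5228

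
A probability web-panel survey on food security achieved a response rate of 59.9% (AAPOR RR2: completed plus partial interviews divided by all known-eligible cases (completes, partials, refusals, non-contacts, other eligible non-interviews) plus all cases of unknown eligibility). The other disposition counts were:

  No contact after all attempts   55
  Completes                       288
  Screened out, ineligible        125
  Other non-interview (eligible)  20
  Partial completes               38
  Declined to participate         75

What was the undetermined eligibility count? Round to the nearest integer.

68

Top: 288 + 38 = 326
RR2 = 326 / D = 0.599
D = 326 / 0.599 = 544.2
Remaining denominator categories sum to 476
undetermined eligibility = 544.2 − 476 ≈ 68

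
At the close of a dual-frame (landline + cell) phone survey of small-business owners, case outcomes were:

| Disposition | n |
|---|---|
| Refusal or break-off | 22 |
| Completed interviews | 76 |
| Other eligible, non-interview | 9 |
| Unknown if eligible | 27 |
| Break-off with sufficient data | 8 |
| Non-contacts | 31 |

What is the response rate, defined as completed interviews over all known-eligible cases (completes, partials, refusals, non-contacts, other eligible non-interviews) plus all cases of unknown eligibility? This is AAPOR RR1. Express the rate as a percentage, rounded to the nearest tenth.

43.9%

Top = 76
Base = 76 + 8 + 22 + 31 + 9 + 27 = 173
RR1 = 76 / 173 = 0.4393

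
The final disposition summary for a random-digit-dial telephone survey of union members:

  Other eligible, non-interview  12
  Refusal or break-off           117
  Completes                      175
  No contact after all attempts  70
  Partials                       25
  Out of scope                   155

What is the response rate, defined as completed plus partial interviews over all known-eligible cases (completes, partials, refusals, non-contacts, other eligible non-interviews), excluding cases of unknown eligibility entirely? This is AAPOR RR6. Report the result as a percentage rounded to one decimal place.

Top = 175 + 25 = 200
Denominator = 175 + 25 + 117 + 70 + 12 = 399
RR6 = 200 / 399 = 0.5013

50.1%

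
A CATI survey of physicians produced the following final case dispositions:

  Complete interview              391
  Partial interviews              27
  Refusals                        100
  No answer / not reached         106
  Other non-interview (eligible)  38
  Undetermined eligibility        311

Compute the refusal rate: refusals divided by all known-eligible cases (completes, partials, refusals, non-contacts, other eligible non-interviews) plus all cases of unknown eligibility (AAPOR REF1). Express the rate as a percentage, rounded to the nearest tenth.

10.3%

Top: 100
Base: 391 + 27 + 100 + 106 + 38 + 311 = 973
REF1 = 100 / 973 = 0.1028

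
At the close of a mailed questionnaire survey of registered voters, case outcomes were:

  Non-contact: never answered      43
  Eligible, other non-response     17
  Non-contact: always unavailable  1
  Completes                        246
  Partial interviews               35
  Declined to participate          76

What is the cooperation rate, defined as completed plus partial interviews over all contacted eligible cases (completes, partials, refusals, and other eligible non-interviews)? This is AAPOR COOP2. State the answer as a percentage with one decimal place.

75.1%

Never reached = 43 + 1 = 44
Top = 246 + 35 = 281
Denom = 246 + 35 + 76 + 17 = 374
COOP2 = 281 / 374 = 0.7513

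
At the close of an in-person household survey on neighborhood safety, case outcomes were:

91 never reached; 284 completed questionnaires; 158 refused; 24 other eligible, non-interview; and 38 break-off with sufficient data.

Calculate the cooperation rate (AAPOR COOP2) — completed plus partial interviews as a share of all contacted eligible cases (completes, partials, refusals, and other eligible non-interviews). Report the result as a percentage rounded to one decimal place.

63.9%

Numerator = 284 + 38 = 322
Base = 284 + 38 + 158 + 24 = 504
COOP2 = 322 / 504 = 0.6389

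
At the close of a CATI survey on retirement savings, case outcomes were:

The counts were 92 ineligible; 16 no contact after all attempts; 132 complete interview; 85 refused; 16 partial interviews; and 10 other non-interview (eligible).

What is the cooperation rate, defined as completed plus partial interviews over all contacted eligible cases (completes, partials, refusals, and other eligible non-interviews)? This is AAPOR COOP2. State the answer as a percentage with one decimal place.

60.9%

Top: 132 + 16 = 148
Base: 132 + 16 + 85 + 10 = 243
COOP2 = 148 / 243 = 0.6091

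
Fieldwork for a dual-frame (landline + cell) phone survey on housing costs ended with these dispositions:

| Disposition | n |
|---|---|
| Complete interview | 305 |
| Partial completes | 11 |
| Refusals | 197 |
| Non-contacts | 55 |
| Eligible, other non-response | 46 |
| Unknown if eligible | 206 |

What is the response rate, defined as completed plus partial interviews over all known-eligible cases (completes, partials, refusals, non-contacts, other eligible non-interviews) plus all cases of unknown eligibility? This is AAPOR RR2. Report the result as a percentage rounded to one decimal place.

Num = 305 + 11 = 316
Base = 305 + 11 + 197 + 55 + 46 + 206 = 820
RR2 = 316 / 820 = 0.3854

38.5%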